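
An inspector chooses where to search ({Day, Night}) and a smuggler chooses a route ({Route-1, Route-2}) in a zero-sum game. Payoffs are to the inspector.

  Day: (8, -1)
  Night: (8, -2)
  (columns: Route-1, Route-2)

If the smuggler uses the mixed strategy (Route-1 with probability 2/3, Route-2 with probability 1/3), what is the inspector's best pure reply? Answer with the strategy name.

Expected payoff of Day: (2/3)·8 + (1/3)·(-1) = 5.
Expected payoff of Night: (2/3)·8 + (1/3)·(-2) = 14/3.
The largest is 5, so the inspector's best response is Day.

Day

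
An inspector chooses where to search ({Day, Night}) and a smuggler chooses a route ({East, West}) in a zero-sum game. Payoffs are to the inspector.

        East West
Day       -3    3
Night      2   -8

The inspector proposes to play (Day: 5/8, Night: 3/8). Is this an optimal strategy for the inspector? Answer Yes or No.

Against East this mix gives (5/8)·(-3) + (3/8)·2 = -9/8.
Against West this mix gives (5/8)·3 + (3/8)·(-8) = -9/8.
All of the smuggler's active replies (East, West) yield -9/8, and no column does worse for the inspector. The mix makes the smuggler indifferent and guarantees -9/8, so it is optimal.

Yes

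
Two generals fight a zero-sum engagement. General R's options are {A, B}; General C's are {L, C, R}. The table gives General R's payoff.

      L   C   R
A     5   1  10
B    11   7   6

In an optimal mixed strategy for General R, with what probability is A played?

1/10

Row minima: A → 1, B → 6; maximin = 6.
Column maxima: L → 11, C → 7, R → 10; minimax = 7.
6 ≠ 7, so there is no saddle point; optimal play is mixed.
L is strictly dominated by C (it gives General R strictly more in every row), so General C never plays it.
On the remaining 2×2 (A, B vs C, R):
Let General R play A with probability p. Expected payoff against C: 1p + 7(1−p) = −6p + 7; against R: 10p + 6(1−p) = 4p + 6.
Setting these equal: −6p + 7 = 4p + 6 ⇒ −10p = -1 ⇒ p = 1/10, and the value is (-6)·(1/10) + 7 = 32/5.
For General C: with q = P(C), equating A's and B's payoffs gives −9q + 10 = q + 6 ⇒ q = 2/5.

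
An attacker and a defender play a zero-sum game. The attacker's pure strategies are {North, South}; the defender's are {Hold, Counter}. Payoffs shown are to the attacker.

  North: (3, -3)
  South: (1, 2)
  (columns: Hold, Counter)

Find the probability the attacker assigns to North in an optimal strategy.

Row minima: North → -3, South → 1; maximin = 1.
Column maxima: Hold → 3, Counter → 2; minimax = 2.
1 ≠ 2, so there is no saddle point; optimal play is mixed.
Let the attacker play North with probability p. Expected payoff against Hold: 3p + 1(1−p) = 2p + 1; against Counter: (-3)p + 2(1−p) = −5p + 2.
Setting these equal: 2p + 1 = −5p + 2 ⇒ 7p = 1 ⇒ p = 1/7, and the value is (2)·(1/7) + 1 = 9/7.
For the defender: with q = P(Hold), equating North's and South's payoffs gives 6q − 3 = −q + 2 ⇒ q = 5/7.

1/7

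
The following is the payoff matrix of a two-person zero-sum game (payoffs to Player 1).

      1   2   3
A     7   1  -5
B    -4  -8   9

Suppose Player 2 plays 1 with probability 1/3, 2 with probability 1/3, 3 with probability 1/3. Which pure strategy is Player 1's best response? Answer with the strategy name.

Expected payoff of A: (1/3)·7 + (1/3)·1 + (1/3)·(-5) = 1.
Expected payoff of B: (1/3)·(-4) + (1/3)·(-8) + (1/3)·9 = -1.
The largest is 1, so Player 1's best response is A.

A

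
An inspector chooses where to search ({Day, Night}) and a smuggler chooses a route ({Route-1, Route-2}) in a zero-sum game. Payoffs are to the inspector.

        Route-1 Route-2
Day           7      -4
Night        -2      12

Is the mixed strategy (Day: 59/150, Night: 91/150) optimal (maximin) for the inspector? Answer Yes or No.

Against Route-1 this mix gives (59/150)·7 + (91/150)·(-2) = 77/50.
Against Route-2 this mix gives (59/150)·(-4) + (91/150)·12 = 428/75.
The smuggler will play Route-1, holding the inspector to 77/50. Shifting weight toward the row that does better against Route-1 would raise this floor (the equalizing mix achieves 76/25 against both Route-1 and Route-2), so the proposed strategy is not optimal.

No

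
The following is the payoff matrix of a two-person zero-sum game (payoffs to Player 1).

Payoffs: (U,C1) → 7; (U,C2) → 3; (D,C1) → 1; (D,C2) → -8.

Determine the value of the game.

Row minima: U → 3, D → -8; maximin = 3.
Column maxima: C1 → 7, C2 → 3; minimax = 3.
Since maximin = minimax = 3, there is a saddle point and the value is 3.

3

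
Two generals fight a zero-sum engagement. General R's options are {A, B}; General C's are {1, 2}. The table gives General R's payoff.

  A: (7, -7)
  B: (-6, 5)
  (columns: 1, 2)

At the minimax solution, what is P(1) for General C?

12/25

Row minima: A → -7, B → -6; maximin = -6.
Column maxima: 1 → 7, 2 → 5; minimax = 5.
-6 ≠ 5, so there is no saddle point; optimal play is mixed.
Let General R play A with probability p. Expected payoff against 1: 7p + (-6)(1−p) = 13p − 6; against 2: (-7)p + 5(1−p) = −12p + 5.
Setting these equal: 13p − 6 = −12p + 5 ⇒ 25p = 11 ⇒ p = 11/25, and the value is (13)·(11/25) − 6 = -7/25.
For General C: with q = P(1), equating A's and B's payoffs gives 14q − 7 = −11q + 5 ⇒ q = 12/25.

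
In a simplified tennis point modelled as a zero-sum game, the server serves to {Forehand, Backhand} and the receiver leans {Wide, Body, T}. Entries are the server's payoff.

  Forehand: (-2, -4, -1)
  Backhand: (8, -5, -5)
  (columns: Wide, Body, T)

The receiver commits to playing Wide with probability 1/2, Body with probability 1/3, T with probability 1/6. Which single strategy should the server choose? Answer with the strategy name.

Backhand

Expected payoff of Forehand: (1/2)·(-2) + (1/3)·(-4) + (1/6)·(-1) = -5/2.
Expected payoff of Backhand: (1/2)·8 + (1/3)·(-5) + (1/6)·(-5) = 3/2.
The largest is 3/2, so the server's best response is Backhand.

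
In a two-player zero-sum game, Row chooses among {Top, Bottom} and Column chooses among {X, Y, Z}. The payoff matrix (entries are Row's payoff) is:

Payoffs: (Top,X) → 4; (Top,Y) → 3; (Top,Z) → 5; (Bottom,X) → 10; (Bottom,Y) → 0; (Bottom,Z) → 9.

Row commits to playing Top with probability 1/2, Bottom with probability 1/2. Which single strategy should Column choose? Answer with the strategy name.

If Column plays X, Row's expected payoff is (1/2)·4 + (1/2)·10 = 7.
If Column plays Y, Row's expected payoff is (1/2)·3 + (1/2)·0 = 3/2.
If Column plays Z, Row's expected payoff is (1/2)·5 + (1/2)·9 = 7.
Column minimizes Row's payoff; the smallest is 3/2, so the best response is Y.

Y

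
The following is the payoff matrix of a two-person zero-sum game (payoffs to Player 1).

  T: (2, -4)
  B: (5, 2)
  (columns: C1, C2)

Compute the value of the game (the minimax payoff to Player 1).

2

Row minima: T → -4, B → 2; maximin = 2.
Column maxima: C1 → 5, C2 → 2; minimax = 2.
Since maximin = minimax = 2, there is a saddle point and the value is 2.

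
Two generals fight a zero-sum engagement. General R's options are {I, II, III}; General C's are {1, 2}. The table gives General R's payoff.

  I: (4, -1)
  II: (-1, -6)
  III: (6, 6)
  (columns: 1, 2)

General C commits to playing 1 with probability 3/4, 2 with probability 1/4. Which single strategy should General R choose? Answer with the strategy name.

Expected payoff of I: (3/4)·4 + (1/4)·(-1) = 11/4.
Expected payoff of II: (3/4)·(-1) + (1/4)·(-6) = -9/4.
Expected payoff of III: (3/4)·6 + (1/4)·6 = 6.
The largest is 6, so General R's best response is III.

III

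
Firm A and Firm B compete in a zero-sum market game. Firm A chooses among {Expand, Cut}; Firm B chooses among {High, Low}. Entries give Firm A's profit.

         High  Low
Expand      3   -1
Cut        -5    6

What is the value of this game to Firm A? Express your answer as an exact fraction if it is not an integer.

Row minima: Expand → -1, Cut → -5; maximin = -1.
Column maxima: High → 3, Low → 6; minimax = 3.
-1 ≠ 3, so there is no saddle point; optimal play is mixed.
Let Firm A play Expand with probability p. Expected payoff against High: 3p + (-5)(1−p) = 8p − 5; against Low: (-1)p + 6(1−p) = −7p + 6.
Setting these equal: 8p − 5 = −7p + 6 ⇒ 15p = 11 ⇒ p = 11/15, and the value is (8)·(11/15) − 5 = 13/15.
For Firm B: with q = P(High), equating Expand's and Cut's payoffs gives 4q − 1 = −11q + 6 ⇒ q = 7/15.

13/15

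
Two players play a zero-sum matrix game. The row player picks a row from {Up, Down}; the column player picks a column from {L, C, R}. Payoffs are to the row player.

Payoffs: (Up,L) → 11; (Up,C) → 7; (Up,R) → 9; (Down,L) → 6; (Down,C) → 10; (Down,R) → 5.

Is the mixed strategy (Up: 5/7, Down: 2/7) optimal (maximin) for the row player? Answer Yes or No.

Against L this mix gives (5/7)·11 + (2/7)·6 = 67/7.
Against C this mix gives (5/7)·7 + (2/7)·10 = 55/7.
Against R this mix gives (5/7)·9 + (2/7)·5 = 55/7.
All of the column player's active replies (C, R) yield 55/7, and no column does worse for the row player. The mix makes the column player indifferent and guarantees 55/7, so it is optimal.

Yes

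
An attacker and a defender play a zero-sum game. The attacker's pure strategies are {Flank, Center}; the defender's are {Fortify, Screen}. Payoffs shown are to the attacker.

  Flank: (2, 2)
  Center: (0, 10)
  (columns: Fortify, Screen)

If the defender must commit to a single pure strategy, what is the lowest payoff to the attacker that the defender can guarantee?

Column maxima: Fortify → 2, Screen → 10.
The smallest of these is 2.

2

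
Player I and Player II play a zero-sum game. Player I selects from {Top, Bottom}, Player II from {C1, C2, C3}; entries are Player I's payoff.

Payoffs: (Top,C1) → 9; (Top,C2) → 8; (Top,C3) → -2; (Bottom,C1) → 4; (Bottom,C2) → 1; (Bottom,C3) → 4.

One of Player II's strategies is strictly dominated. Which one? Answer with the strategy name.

C2 holds Player I's payoff strictly below C1 in every row: 8 < 9, 1 < 4.
So C1 is strictly dominated for Player II.

C1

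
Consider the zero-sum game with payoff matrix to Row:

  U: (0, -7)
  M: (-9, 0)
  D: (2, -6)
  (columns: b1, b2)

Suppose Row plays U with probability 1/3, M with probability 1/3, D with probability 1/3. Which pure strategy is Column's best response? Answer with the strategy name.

b2

If Column plays b1, Row's expected payoff is (1/3)·0 + (1/3)·(-9) + (1/3)·2 = -7/3.
If Column plays b2, Row's expected payoff is (1/3)·(-7) + (1/3)·0 + (1/3)·(-6) = -13/3.
Column minimizes Row's payoff; the smallest is -13/3, so the best response is b2.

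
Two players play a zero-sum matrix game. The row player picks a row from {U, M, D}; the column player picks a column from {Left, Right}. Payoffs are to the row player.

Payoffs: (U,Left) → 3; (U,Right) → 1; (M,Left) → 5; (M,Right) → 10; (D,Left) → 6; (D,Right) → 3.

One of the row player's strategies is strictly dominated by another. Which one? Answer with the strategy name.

M gives a strictly higher payoff than U against every column: 5 > 3, 10 > 1.
So U is strictly dominated and the row player never plays it.

U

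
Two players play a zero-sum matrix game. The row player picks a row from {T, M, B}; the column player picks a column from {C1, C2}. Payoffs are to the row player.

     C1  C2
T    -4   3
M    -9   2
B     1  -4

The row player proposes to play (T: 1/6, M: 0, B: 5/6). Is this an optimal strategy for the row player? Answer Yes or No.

No

Against C1 this mix gives (1/6)·(-4) + (5/6)·1 = 1/6.
Against C2 this mix gives (1/6)·3 + (5/6)·(-4) = -17/6.
The column player will play C2, holding the row player to -17/6. Shifting weight toward the row that does better against C2 would raise this floor (the equalizing mix achieves -13/12 against both C2 and C1), so the proposed strategy is not optimal.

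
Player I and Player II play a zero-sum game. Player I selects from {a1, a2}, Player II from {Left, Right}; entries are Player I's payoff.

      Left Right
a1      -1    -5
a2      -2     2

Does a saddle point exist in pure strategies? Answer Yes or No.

Row minima: a1 → -5, a2 → -2; maximin = -2.
Column maxima: Left → -1, Right → 2; minimax = -1.
-2 ≠ -1, so no pure-strategy equilibrium exists.

No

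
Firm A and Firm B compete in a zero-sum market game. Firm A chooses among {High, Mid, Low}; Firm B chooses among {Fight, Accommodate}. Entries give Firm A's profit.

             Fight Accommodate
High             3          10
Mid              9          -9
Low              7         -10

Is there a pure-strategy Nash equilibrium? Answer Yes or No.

No

Row minima: High → 3, Mid → -9, Low → -10; maximin = 3.
Column maxima: Fight → 9, Accommodate → 10; minimax = 9.
3 ≠ 9, so no pure-strategy equilibrium exists.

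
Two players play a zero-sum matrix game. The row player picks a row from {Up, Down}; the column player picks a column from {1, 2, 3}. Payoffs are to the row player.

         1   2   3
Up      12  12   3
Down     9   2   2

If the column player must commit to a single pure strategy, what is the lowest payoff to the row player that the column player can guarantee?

Column maxima: 1 → 12, 2 → 12, 3 → 3.
The smallest of these is 3.

3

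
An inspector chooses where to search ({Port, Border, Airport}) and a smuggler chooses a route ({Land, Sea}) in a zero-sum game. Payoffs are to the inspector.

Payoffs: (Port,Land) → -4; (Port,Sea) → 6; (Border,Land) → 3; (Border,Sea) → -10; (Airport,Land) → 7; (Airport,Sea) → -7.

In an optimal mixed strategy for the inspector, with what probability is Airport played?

Row minima: Port → -4, Border → -10, Airport → -7; maximin = -4.
Column maxima: Land → 7, Sea → 6; minimax = 6.
-4 ≠ 6, so there is no saddle point; optimal play is mixed.
Border is strictly dominated by Airport, so the inspector never plays it.
On the remaining 2×2 (Port, Airport vs Land, Sea):
Let the inspector play Port with probability p. Expected payoff against Land: (-4)p + 7(1−p) = −11p + 7; against Sea: 6p + (-7)(1−p) = 13p − 7.
Setting these equal: −11p + 7 = 13p − 7 ⇒ −24p = -14 ⇒ p = 7/12, and the value is (-11)·(7/12) + 7 = 7/12.
For the smuggler: with q = P(Land), equating Port's and Airport's payoffs gives −10q + 6 = 14q − 7 ⇒ q = 13/24.

5/12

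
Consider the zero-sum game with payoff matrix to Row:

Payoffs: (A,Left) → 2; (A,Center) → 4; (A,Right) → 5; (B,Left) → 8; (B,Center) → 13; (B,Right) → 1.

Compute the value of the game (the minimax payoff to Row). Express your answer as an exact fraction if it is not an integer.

Row minima: A → 2, B → 1; maximin = 2.
Column maxima: Left → 8, Center → 13, Right → 5; minimax = 5.
2 ≠ 5, so there is no saddle point; optimal play is mixed.
Center is strictly dominated by Left (it gives Row strictly more in every row), so Column never plays it.
On the remaining 2×2 (A, B vs Left, Right):
Let Row play A with probability p. Expected payoff against Left: 2p + 8(1−p) = −6p + 8; against Right: 5p + 1(1−p) = 4p + 1.
Setting these equal: −6p + 8 = 4p + 1 ⇒ −10p = -7 ⇒ p = 7/10, and the value is (-6)·(7/10) + 8 = 19/5.
For Column: with q = P(Left), equating A's and B's payoffs gives −3q + 5 = 7q + 1 ⇒ q = 2/5.

19/5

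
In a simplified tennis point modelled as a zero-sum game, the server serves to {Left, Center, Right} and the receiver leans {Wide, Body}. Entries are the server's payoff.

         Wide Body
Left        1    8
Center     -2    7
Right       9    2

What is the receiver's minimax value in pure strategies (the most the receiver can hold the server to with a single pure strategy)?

Column maxima: Wide → 9, Body → 8.
The smallest of these is 8.

8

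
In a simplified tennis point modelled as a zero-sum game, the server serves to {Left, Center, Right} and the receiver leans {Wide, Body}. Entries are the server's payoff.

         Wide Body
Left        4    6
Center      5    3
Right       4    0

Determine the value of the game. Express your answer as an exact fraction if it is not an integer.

9/2

Row minima: Left → 4, Center → 3, Right → 0; maximin = 4.
Column maxima: Wide → 5, Body → 6; minimax = 5.
4 ≠ 5, so there is no saddle point; optimal play is mixed.
Right is strictly dominated by Center, so the server never plays it.
On the remaining 2×2 (Left, Center vs Wide, Body):
Let the server play Left with probability p. Expected payoff against Wide: 4p + 5(1−p) = −p + 5; against Body: 6p + 3(1−p) = 3p + 3.
Setting these equal: −p + 5 = 3p + 3 ⇒ −4p = -2 ⇒ p = 1/2, and the value is (-1)·(1/2) + 5 = 9/2.
For the receiver: with q = P(Wide), equating Left's and Center's payoffs gives −2q + 6 = 2q + 3 ⇒ q = 3/4.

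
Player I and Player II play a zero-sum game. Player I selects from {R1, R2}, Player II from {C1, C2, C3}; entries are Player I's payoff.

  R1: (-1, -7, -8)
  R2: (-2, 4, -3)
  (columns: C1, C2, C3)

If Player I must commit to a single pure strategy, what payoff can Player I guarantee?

Row minima: R1 → -8, R2 → -3.
The best of these is -3.

-3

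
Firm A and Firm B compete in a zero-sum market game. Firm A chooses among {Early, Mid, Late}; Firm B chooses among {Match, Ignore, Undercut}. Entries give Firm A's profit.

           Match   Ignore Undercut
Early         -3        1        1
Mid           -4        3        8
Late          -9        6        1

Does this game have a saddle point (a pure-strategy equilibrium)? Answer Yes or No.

Yes

Row minima: Early → -3, Mid → -4, Late → -9; maximin = -3.
Column maxima: Match → -3, Ignore → 6, Undercut → 8; minimax = -3.
maximin = minimax = -3, so a saddle point exists.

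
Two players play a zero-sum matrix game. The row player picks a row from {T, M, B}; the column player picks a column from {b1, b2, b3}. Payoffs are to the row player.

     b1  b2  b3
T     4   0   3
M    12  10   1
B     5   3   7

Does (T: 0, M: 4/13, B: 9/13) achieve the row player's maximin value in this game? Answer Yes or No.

Against b1 this mix gives (4/13)·12 + (9/13)·5 = 93/13.
Against b2 this mix gives (4/13)·10 + (9/13)·3 = 67/13.
Against b3 this mix gives (4/13)·1 + (9/13)·7 = 67/13.
All of the column player's active replies (b2, b3) yield 67/13, and no column does worse for the row player. The mix makes the column player indifferent and guarantees 67/13, so it is optimal.

Yes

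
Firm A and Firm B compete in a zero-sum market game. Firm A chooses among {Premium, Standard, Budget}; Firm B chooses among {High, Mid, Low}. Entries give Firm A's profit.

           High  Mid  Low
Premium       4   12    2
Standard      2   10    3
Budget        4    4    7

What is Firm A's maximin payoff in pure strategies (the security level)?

Row minima: Premium → 2, Standard → 2, Budget → 4.
The best of these is 4.

4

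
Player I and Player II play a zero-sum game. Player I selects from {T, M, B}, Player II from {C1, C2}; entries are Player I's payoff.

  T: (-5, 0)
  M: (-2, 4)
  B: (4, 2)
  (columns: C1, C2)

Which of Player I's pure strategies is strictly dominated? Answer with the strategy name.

M gives a strictly higher payoff than T against every column: -2 > -5, 4 > 0.
So T is strictly dominated and Player I never plays it.

T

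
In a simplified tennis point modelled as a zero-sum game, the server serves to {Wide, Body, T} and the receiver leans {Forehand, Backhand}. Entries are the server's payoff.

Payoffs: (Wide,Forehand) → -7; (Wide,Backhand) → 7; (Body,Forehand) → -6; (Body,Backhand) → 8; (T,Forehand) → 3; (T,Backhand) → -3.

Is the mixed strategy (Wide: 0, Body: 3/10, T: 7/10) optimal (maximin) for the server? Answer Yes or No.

Yes

Against Forehand this mix gives (3/10)·(-6) + (7/10)·3 = 3/10.
Against Backhand this mix gives (3/10)·8 + (7/10)·(-3) = 3/10.
All of the receiver's active replies (Forehand, Backhand) yield 3/10, and no column does worse for the server. The mix makes the receiver indifferent and guarantees 3/10, so it is optimal.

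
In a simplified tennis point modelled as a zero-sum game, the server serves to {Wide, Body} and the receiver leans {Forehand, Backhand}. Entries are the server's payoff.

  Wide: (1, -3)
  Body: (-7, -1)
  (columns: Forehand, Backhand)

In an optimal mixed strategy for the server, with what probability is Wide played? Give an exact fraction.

Row minima: Wide → -3, Body → -7; maximin = -3.
Column maxima: Forehand → 1, Backhand → -1; minimax = -1.
-3 ≠ -1, so there is no saddle point; optimal play is mixed.
Let the server play Wide with probability p. Expected payoff against Forehand: 1p + (-7)(1−p) = 8p − 7; against Backhand: (-3)p + (-1)(1−p) = −2p − 1.
Setting these equal: 8p − 7 = −2p − 1 ⇒ 10p = 6 ⇒ p = 3/5, and the value is (8)·(3/5) − 7 = -11/5.
For the receiver: with q = P(Forehand), equating Wide's and Body's payoffs gives 4q − 3 = −6q − 1 ⇒ q = 1/5.

3/5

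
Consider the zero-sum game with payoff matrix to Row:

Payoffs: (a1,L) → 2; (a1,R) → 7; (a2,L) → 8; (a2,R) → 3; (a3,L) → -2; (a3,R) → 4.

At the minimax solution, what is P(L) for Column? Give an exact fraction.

Row minima: a1 → 2, a2 → 3, a3 → -2; maximin = 3.
Column maxima: L → 8, R → 7; minimax = 7.
3 ≠ 7, so there is no saddle point; optimal play is mixed.
a3 is strictly dominated by a1, so Row never plays it.
On the remaining 2×2 (a1, a2 vs L, R):
Let Row play a1 with probability p. Expected payoff against L: 2p + 8(1−p) = −6p + 8; against R: 7p + 3(1−p) = 4p + 3.
Setting these equal: −6p + 8 = 4p + 3 ⇒ −10p = -5 ⇒ p = 1/2, and the value is (-6)·(1/2) + 8 = 5.
For Column: with q = P(L), equating a1's and a2's payoffs gives −5q + 7 = 5q + 3 ⇒ q = 2/5.

2/5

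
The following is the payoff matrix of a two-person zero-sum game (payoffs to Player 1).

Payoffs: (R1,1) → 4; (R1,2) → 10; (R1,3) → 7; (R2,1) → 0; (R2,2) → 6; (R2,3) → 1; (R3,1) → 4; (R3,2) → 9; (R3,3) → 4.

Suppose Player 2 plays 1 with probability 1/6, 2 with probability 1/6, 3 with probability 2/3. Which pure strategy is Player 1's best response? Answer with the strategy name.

R1

Expected payoff of R1: (1/6)·4 + (1/6)·10 + (2/3)·7 = 7.
Expected payoff of R2: (1/6)·0 + (1/6)·6 + (2/3)·1 = 5/3.
Expected payoff of R3: (1/6)·4 + (1/6)·9 + (2/3)·4 = 29/6.
The largest is 7, so Player 1's best response is R1.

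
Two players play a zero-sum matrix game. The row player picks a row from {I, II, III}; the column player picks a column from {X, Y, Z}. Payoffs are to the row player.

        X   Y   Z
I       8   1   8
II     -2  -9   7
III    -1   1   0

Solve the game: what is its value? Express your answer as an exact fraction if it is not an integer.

Row minima: I → 1, II → -9, III → -1; maximin = 1.
Column maxima: X → 8, Y → 1, Z → 8; minimax = 1.
Since maximin = minimax = 1, there is a saddle point and the value is 1.

1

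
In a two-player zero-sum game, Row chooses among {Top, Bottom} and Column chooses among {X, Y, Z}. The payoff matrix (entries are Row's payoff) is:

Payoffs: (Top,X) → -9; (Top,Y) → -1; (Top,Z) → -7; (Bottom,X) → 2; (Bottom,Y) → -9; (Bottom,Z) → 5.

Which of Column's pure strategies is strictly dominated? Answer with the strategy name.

X holds Row's payoff strictly below Z in every row: -9 < -7, 2 < 5.
So Z is strictly dominated for Column.

Z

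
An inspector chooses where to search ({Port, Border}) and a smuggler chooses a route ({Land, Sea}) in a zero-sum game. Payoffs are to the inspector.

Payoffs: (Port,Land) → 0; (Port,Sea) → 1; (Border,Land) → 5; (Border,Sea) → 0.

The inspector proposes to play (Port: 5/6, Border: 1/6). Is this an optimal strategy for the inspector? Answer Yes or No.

Yes

Against Land this mix gives (5/6)·0 + (1/6)·5 = 5/6.
Against Sea this mix gives (5/6)·1 + (1/6)·0 = 5/6.
All of the smuggler's active replies (Land, Sea) yield 5/6, and no column does worse for the inspector. The mix makes the smuggler indifferent and guarantees 5/6, so it is optimal.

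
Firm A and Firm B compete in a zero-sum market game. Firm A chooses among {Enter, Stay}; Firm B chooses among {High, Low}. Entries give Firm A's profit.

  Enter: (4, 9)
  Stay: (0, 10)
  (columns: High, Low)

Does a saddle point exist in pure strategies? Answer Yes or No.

Row minima: Enter → 4, Stay → 0; maximin = 4.
Column maxima: High → 4, Low → 10; minimax = 4.
maximin = minimax = 4, so a saddle point exists.

Yes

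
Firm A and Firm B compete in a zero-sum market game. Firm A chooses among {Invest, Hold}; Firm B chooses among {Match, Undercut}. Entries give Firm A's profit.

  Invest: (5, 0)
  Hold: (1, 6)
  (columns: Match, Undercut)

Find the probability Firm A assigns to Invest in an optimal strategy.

1/2

Row minima: Invest → 0, Hold → 1; maximin = 1.
Column maxima: Match → 5, Undercut → 6; minimax = 5.
1 ≠ 5, so there is no saddle point; optimal play is mixed.
Let Firm A play Invest with probability p. Expected payoff against Match: 5p + 1(1−p) = 4p + 1; against Undercut: 0p + 6(1−p) = −6p + 6.
Setting these equal: 4p + 1 = −6p + 6 ⇒ 10p = 5 ⇒ p = 1/2, and the value is (4)·(1/2) + 1 = 3.
For Firm B: with q = P(Match), equating Invest's and Hold's payoffs gives 5q = −5q + 6 ⇒ q = 3/5.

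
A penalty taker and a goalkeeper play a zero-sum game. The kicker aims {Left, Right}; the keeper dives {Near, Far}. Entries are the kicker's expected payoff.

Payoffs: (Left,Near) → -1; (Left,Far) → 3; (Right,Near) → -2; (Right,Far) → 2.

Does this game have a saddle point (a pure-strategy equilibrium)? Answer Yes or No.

Row minima: Left → -1, Right → -2; maximin = -1.
Column maxima: Near → -1, Far → 3; minimax = -1.
maximin = minimax = -1, so a saddle point exists.

Yes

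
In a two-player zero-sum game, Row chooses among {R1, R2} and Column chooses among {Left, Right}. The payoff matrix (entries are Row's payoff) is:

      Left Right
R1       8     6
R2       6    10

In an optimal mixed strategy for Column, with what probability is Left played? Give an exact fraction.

2/3

Row minima: R1 → 6, R2 → 6; maximin = 6.
Column maxima: Left → 8, Right → 10; minimax = 8.
6 ≠ 8, so there is no saddle point; optimal play is mixed.
Let Row play R1 with probability p. Expected payoff against Left: 8p + 6(1−p) = 2p + 6; against Right: 6p + 10(1−p) = −4p + 10.
Setting these equal: 2p + 6 = −4p + 10 ⇒ 6p = 4 ⇒ p = 2/3, and the value is (2)·(2/3) + 6 = 22/3.
For Column: with q = P(Left), equating R1's and R2's payoffs gives 2q + 6 = −4q + 10 ⇒ q = 2/3.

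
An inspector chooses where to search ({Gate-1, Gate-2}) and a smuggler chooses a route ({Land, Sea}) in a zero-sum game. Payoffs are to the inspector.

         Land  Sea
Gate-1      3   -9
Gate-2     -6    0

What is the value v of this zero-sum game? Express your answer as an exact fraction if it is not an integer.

Row minima: Gate-1 → -9, Gate-2 → -6; maximin = -6.
Column maxima: Land → 3, Sea → 0; minimax = 0.
-6 ≠ 0, so there is no saddle point; optimal play is mixed.
Let the inspector play Gate-1 with probability p. Expected payoff against Land: 3p + (-6)(1−p) = 9p − 6; against Sea: (-9)p + 0(1−p) = −9p.
Setting these equal: 9p − 6 = −9p ⇒ 18p = 6 ⇒ p = 1/3, and the value is (9)·(1/3) − 6 = -3.
For the smuggler: with q = P(Land), equating Gate-1's and Gate-2's payoffs gives 12q − 9 = −6q ⇒ q = 1/2.

-3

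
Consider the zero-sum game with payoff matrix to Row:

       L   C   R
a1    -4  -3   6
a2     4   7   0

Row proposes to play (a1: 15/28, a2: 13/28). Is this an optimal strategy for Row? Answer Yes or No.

No

Against L this mix gives (15/28)·(-4) + (13/28)·4 = -2/7.
Against C this mix gives (15/28)·(-3) + (13/28)·7 = 23/14.
Against R this mix gives (15/28)·6 + (13/28)·0 = 45/14.
Column will play L, holding Row to -2/7. Shifting weight toward the row that does better against L would raise this floor (the equalizing mix achieves 12/7 against both L and R), so the proposed strategy is not optimal.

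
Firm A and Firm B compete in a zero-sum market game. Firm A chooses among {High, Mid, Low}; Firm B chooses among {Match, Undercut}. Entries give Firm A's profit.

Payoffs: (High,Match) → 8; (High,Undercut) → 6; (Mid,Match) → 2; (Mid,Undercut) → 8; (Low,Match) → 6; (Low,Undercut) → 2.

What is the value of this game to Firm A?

13/2

Row minima: High → 6, Mid → 2, Low → 2; maximin = 6.
Column maxima: Match → 8, Undercut → 8; minimax = 8.
6 ≠ 8, so there is no saddle point; optimal play is mixed.
Low is strictly dominated by High, so Firm A never plays it.
On the remaining 2×2 (High, Mid vs Match, Undercut):
Let Firm A play High with probability p. Expected payoff against Match: 8p + 2(1−p) = 6p + 2; against Undercut: 6p + 8(1−p) = −2p + 8.
Setting these equal: 6p + 2 = −2p + 8 ⇒ 8p = 6 ⇒ p = 3/4, and the value is (6)·(3/4) + 2 = 13/2.
For Firm B: with q = P(Match), equating High's and Mid's payoffs gives 2q + 6 = −6q + 8 ⇒ q = 1/4.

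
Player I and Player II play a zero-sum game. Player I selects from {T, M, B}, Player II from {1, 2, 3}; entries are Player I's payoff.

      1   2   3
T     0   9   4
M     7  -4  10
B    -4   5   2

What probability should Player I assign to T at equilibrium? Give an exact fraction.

Row minima: T → 0, M → -4, B → -4; maximin = 0.
Column maxima: 1 → 7, 2 → 9, 3 → 10; minimax = 7.
0 ≠ 7, so there is no saddle point; optimal play is mixed.
B is strictly dominated by T, so Player I never plays it.
3 is strictly dominated by 1 (it gives Player I strictly more in every row), so Player II never plays it.
On the remaining 2×2 (T, M vs 1, 2):
Let Player I play T with probability p. Expected payoff against 1: 0p + 7(1−p) = −7p + 7; against 2: 9p + (-4)(1−p) = 13p − 4.
Setting these equal: −7p + 7 = 13p − 4 ⇒ −20p = -11 ⇒ p = 11/20, and the value is (-7)·(11/20) + 7 = 63/20.
For Player II: with q = P(1), equating T's and M's payoffs gives −9q + 9 = 11q − 4 ⇒ q = 13/20.

11/20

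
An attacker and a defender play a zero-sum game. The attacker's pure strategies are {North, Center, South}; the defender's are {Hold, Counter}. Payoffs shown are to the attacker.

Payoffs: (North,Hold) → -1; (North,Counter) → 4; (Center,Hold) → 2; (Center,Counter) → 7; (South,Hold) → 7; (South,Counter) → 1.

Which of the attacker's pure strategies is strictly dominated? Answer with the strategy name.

North

Center gives a strictly higher payoff than North against every column: 2 > -1, 7 > 4.
So North is strictly dominated and the attacker never plays it.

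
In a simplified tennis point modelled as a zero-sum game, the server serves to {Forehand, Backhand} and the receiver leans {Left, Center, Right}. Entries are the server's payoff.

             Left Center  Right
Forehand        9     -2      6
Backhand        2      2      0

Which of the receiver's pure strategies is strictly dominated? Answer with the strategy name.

Right holds the server's payoff strictly below Left in every row: 6 < 9, 0 < 2.
So Left is strictly dominated for the receiver.

Left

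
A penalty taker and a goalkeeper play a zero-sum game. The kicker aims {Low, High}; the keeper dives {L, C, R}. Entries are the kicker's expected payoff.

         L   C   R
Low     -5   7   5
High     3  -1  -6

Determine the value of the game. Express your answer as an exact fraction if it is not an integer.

-15/19

Row minima: Low → -5, High → -6; maximin = -5.
Column maxima: L → 3, C → 7, R → 5; minimax = 3.
-5 ≠ 3, so there is no saddle point; optimal play is mixed.
C is strictly dominated by R (it gives the kicker strictly more in every row), so the keeper never plays it.
On the remaining 2×2 (Low, High vs L, R):
Let the kicker play Low with probability p. Expected payoff against L: (-5)p + 3(1−p) = −8p + 3; against R: 5p + (-6)(1−p) = 11p − 6.
Setting these equal: −8p + 3 = 11p − 6 ⇒ −19p = -9 ⇒ p = 9/19, and the value is (-8)·(9/19) + 3 = -15/19.
For the keeper: with q = P(L), equating Low's and High's payoffs gives −10q + 5 = 9q − 6 ⇒ q = 11/19.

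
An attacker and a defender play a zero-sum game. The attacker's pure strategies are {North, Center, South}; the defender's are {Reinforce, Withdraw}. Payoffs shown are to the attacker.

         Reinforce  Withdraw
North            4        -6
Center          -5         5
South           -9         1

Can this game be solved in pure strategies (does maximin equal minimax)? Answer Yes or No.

Row minima: North → -6, Center → -5, South → -9; maximin = -5.
Column maxima: Reinforce → 4, Withdraw → 5; minimax = 4.
-5 ≠ 4, so no pure-strategy equilibrium exists.

No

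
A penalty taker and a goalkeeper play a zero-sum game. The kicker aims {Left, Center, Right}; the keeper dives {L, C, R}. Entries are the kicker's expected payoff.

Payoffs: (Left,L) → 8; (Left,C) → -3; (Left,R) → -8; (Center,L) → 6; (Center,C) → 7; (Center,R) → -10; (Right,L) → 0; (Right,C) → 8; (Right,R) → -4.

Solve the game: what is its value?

Row minima: Left → -8, Center → -10, Right → -4; maximin = -4.
Column maxima: L → 8, C → 8, R → -4; minimax = -4.
Since maximin = minimax = -4, there is a saddle point and the value is -4.

-4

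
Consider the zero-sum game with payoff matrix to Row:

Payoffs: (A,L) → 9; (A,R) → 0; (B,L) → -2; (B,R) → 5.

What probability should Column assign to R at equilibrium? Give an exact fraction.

Row minima: A → 0, B → -2; maximin = 0.
Column maxima: L → 9, R → 5; minimax = 5.
0 ≠ 5, so there is no saddle point; optimal play is mixed.
Let Row play A with probability p. Expected payoff against L: 9p + (-2)(1−p) = 11p − 2; against R: 0p + 5(1−p) = −5p + 5.
Setting these equal: 11p − 2 = −5p + 5 ⇒ 16p = 7 ⇒ p = 7/16, and the value is (11)·(7/16) − 2 = 45/16.
For Column: with q = P(L), equating A's and B's payoffs gives 9q = −7q + 5 ⇒ q = 5/16.

11/16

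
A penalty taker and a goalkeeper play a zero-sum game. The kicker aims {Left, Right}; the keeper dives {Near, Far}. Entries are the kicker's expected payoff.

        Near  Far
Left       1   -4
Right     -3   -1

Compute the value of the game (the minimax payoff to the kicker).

Row minima: Left → -4, Right → -3; maximin = -3.
Column maxima: Near → 1, Far → -1; minimax = -1.
-3 ≠ -1, so there is no saddle point; optimal play is mixed.
Let the kicker play Left with probability p. Expected payoff against Near: 1p + (-3)(1−p) = 4p − 3; against Far: (-4)p + (-1)(1−p) = −3p − 1.
Setting these equal: 4p − 3 = −3p − 1 ⇒ 7p = 2 ⇒ p = 2/7, and the value is (4)·(2/7) − 3 = -13/7.
For the keeper: with q = P(Near), equating Left's and Right's payoffs gives 5q − 4 = −2q − 1 ⇒ q = 3/7.

-13/7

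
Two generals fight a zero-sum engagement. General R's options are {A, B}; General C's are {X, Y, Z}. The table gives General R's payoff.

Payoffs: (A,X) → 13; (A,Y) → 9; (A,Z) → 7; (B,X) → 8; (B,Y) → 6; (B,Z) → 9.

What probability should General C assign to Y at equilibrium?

2/5

Row minima: A → 7, B → 6; maximin = 7.
Column maxima: X → 13, Y → 9, Z → 9; minimax = 9.
7 ≠ 9, so there is no saddle point; optimal play is mixed.
X is strictly dominated by Y (it gives General R strictly more in every row), so General C never plays it.
On the remaining 2×2 (A, B vs Y, Z):
Let General R play A with probability p. Expected payoff against Y: 9p + 6(1−p) = 3p + 6; against Z: 7p + 9(1−p) = −2p + 9.
Setting these equal: 3p + 6 = −2p + 9 ⇒ 5p = 3 ⇒ p = 3/5, and the value is (3)·(3/5) + 6 = 39/5.
For General C: with q = P(Y), equating A's and B's payoffs gives 2q + 7 = −3q + 9 ⇒ q = 2/5.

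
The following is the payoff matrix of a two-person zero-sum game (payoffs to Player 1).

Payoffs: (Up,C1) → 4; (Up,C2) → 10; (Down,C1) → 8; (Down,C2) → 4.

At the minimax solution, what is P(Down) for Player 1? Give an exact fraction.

3/5

Row minima: Up → 4, Down → 4; maximin = 4.
Column maxima: C1 → 8, C2 → 10; minimax = 8.
4 ≠ 8, so there is no saddle point; optimal play is mixed.
Let Player 1 play Up with probability p. Expected payoff against C1: 4p + 8(1−p) = −4p + 8; against C2: 10p + 4(1−p) = 6p + 4.
Setting these equal: −4p + 8 = 6p + 4 ⇒ −10p = -4 ⇒ p = 2/5, and the value is (-4)·(2/5) + 8 = 32/5.
For Player 2: with q = P(C1), equating Up's and Down's payoffs gives −6q + 10 = 4q + 4 ⇒ q = 3/5.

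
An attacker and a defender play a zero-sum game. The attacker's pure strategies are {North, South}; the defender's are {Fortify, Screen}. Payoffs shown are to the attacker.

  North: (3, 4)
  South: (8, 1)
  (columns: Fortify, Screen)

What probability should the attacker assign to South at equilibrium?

Row minima: North → 3, South → 1; maximin = 3.
Column maxima: Fortify → 8, Screen → 4; minimax = 4.
3 ≠ 4, so there is no saddle point; optimal play is mixed.
Let the attacker play North with probability p. Expected payoff against Fortify: 3p + 8(1−p) = −5p + 8; against Screen: 4p + 1(1−p) = 3p + 1.
Setting these equal: −5p + 8 = 3p + 1 ⇒ −8p = -7 ⇒ p = 7/8, and the value is (-5)·(7/8) + 8 = 29/8.
For the defender: with q = P(Fortify), equating North's and South's payoffs gives −q + 4 = 7q + 1 ⇒ q = 3/8.

1/8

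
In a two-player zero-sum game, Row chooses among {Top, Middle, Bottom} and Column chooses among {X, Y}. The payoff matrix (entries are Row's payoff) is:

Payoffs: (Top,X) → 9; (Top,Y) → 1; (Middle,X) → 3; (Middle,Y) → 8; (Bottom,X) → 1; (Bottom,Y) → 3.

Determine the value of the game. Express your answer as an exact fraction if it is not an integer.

Row minima: Top → 1, Middle → 3, Bottom → 1; maximin = 3.
Column maxima: X → 9, Y → 8; minimax = 8.
3 ≠ 8, so there is no saddle point; optimal play is mixed.
Bottom is strictly dominated by Middle, so Row never plays it.
On the remaining 2×2 (Top, Middle vs X, Y):
Let Row play Top with probability p. Expected payoff against X: 9p + 3(1−p) = 6p + 3; against Y: 1p + 8(1−p) = −7p + 8.
Setting these equal: 6p + 3 = −7p + 8 ⇒ 13p = 5 ⇒ p = 5/13, and the value is (6)·(5/13) + 3 = 69/13.
For Column: with q = P(X), equating Top's and Middle's payoffs gives 8q + 1 = −5q + 8 ⇒ q = 7/13.

69/13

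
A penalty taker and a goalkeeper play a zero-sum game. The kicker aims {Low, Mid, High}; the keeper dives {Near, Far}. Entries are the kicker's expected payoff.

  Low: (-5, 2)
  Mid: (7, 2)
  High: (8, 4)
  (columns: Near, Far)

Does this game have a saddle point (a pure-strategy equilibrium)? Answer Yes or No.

Yes

Row minima: Low → -5, Mid → 2, High → 4; maximin = 4.
Column maxima: Near → 8, Far → 4; minimax = 4.
maximin = minimax = 4, so a saddle point exists.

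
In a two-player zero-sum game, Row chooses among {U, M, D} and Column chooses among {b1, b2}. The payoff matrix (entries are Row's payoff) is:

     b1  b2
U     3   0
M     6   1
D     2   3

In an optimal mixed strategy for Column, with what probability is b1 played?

1/3

Row minima: U → 0, M → 1, D → 2; maximin = 2.
Column maxima: b1 → 6, b2 → 3; minimax = 3.
2 ≠ 3, so there is no saddle point; optimal play is mixed.
U is strictly dominated by M, so Row never plays it.
On the remaining 2×2 (M, D vs b1, b2):
Let Row play M with probability p. Expected payoff against b1: 6p + 2(1−p) = 4p + 2; against b2: 1p + 3(1−p) = −2p + 3.
Setting these equal: 4p + 2 = −2p + 3 ⇒ 6p = 1 ⇒ p = 1/6, and the value is (4)·(1/6) + 2 = 8/3.
For Column: with q = P(b1), equating M's and D's payoffs gives 5q + 1 = −q + 3 ⇒ q = 1/3.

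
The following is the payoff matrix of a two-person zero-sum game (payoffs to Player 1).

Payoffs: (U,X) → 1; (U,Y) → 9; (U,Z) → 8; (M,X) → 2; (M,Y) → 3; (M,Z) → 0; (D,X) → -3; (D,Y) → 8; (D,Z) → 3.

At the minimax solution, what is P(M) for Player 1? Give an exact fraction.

Row minima: U → 1, M → 0, D → -3; maximin = 1.
Column maxima: X → 2, Y → 9, Z → 8; minimax = 2.
1 ≠ 2, so there is no saddle point; optimal play is mixed.
D is strictly dominated by U, so Player 1 never plays it.
Y is strictly dominated by X (it gives Player 1 strictly more in every row), so Player 2 never plays it.
On the remaining 2×2 (U, M vs X, Z):
Let Player 1 play U with probability p. Expected payoff against X: 1p + 2(1−p) = −p + 2; against Z: 8p + 0(1−p) = 8p.
Setting these equal: −p + 2 = 8p ⇒ −9p = -2 ⇒ p = 2/9, and the value is (-1)·(2/9) + 2 = 16/9.
For Player 2: with q = P(X), equating U's and M's payoffs gives −7q + 8 = 2q ⇒ q = 8/9.

7/9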